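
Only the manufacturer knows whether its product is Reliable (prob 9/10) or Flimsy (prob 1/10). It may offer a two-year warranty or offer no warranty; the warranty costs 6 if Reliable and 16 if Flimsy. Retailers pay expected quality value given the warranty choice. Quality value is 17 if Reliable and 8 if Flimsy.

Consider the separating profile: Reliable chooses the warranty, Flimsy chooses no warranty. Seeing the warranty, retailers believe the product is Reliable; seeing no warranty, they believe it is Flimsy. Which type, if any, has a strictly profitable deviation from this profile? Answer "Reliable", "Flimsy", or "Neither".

Neither

The warranty pays 17; no warranty pays 8.
Reliable: assigned the warranty, nets 17 − 6 = 11; deviating to no warranty nets 8.
Flimsy: assigned no warranty, nets 8; deviating to the warranty nets 17 − 16 = 1.
Both types strictly prefer their assigned action; no profitable deviation.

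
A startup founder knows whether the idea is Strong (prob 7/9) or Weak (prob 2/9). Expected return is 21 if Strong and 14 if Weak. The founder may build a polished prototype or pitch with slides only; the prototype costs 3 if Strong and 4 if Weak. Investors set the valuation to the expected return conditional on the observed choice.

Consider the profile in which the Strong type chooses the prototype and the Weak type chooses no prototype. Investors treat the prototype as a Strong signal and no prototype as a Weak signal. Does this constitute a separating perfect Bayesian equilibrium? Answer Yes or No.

Under these beliefs, the prototype earns valuation 21 and no prototype earns valuation 14.
Strong: the prototype nets 21 − 3 = 18; no prototype nets 14. Strong prefers the prototype.
Weak: the prototype nets 21 − 4 = 17; no prototype nets 14. Weak would deviate to the prototype.
Weak has a profitable deviation, so the profile is not an equilibrium.

No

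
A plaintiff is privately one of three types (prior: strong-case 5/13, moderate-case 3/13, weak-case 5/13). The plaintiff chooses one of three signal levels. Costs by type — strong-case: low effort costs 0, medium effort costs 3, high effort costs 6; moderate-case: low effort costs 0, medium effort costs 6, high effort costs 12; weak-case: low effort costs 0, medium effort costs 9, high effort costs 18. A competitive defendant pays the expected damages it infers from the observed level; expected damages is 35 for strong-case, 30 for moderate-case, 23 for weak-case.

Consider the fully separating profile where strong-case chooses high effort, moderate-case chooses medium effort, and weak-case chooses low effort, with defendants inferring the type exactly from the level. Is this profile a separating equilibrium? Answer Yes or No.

Separating settlements: high effort → 35, medium effort → 30, low effort → 23.
strong-case (assigned high effort): low effort: 23 − 0 = 23; medium effort: 30 − 3 = 27; high effort: 35 − 6 = 29. strong-case stays.
moderate-case (assigned medium effort): low effort: 23 − 0 = 23; medium effort: 30 − 6 = 24; high effort: 35 − 12 = 23. moderate-case stays.
weak-case (assigned low effort): low effort: 23 − 0 = 23; medium effort: 30 − 9 = 21; high effort: 35 − 18 = 17. weak-case stays.
Every type prefers its assigned level; separation holds.

Yes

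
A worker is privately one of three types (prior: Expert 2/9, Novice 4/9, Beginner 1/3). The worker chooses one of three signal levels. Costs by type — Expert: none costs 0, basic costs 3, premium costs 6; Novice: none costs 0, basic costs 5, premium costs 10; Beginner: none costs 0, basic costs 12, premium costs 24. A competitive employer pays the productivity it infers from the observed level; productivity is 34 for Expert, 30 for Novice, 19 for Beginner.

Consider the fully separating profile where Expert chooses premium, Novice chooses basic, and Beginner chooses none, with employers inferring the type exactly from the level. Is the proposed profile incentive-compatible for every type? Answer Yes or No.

Yes

Separating wages: premium → 34, basic → 30, none → 19.
Expert (assigned premium): none: 19 − 0 = 19; basic: 30 − 3 = 27; premium: 34 − 6 = 28. Expert stays.
Novice (assigned basic): none: 19 − 0 = 19; basic: 30 − 5 = 25; premium: 34 − 10 = 24. Novice stays.
Beginner (assigned none): none: 19 − 0 = 19; basic: 30 − 12 = 18; premium: 34 − 24 = 10. Beginner stays.
Every type prefers its assigned level; separation holds.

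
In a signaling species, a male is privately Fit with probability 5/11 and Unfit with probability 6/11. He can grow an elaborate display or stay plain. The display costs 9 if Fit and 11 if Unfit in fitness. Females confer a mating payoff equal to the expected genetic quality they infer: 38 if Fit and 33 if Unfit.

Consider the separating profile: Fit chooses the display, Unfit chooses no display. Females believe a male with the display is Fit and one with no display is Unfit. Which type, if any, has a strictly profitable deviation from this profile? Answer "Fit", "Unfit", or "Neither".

The display pays 38; no display pays 33.
Fit: assigned the display, nets 38 − 9 = 29; deviating to no display nets 33.
Unfit: assigned no display, nets 33; deviating to the display nets 38 − 11 = 27.
The Fit type gains 4 by deviating.

Fit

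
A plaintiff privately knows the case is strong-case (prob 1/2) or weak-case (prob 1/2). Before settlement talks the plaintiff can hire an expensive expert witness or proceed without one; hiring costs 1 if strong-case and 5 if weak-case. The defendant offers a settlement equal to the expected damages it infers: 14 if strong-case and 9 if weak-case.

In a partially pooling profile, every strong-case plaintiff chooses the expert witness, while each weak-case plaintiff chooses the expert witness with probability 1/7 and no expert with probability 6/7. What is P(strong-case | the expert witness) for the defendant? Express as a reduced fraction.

P(the expert witness) = (1/2)·1 + (1/2)·(1/7) = 4/7.
By Bayes' rule, P(strong-case | the expert witness) = (1/2) / (4/7) = 7/8.

7/8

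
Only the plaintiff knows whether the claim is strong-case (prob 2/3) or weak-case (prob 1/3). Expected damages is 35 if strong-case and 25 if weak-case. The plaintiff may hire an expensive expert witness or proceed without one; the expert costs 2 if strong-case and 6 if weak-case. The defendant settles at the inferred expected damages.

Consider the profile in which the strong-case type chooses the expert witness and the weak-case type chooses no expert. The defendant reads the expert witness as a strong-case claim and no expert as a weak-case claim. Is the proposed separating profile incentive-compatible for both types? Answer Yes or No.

Under these beliefs, the expert witness earns settlement 35 and no expert earns settlement 25.
strong-case: the expert witness nets 35 − 2 = 33; no expert nets 25. strong-case prefers the expert witness.
weak-case: the expert witness nets 35 − 6 = 29; no expert nets 25. weak-case would deviate to the expert witness.
weak-case has a profitable deviation, so the profile is not an equilibrium.

No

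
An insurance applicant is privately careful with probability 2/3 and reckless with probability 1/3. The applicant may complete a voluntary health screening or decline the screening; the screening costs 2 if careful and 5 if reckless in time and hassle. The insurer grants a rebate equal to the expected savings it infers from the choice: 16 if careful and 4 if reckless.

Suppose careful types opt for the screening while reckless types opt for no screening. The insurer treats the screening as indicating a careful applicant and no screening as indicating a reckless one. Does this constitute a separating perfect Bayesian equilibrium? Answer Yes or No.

No

Under these beliefs, the screening earns rebate 16 and no screening earns rebate 4.
careful: the screening nets 16 − 2 = 14; no screening nets 4. careful prefers the screening.
reckless: the screening nets 16 − 5 = 11; no screening nets 4. reckless would deviate to the screening.
reckless has a profitable deviation, so the profile is not an equilibrium.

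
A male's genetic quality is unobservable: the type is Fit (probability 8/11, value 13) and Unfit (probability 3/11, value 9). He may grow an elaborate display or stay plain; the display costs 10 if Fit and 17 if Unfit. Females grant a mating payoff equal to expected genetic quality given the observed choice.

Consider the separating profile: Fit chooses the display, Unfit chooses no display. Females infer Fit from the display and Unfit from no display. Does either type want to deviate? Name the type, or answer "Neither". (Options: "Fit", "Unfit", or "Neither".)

Fit

The display pays 13; no display pays 9.
Fit: assigned the display, nets 13 − 10 = 3; deviating to no display nets 9.
Unfit: assigned no display, nets 9; deviating to the display nets 13 − 17 = -4.
The Fit type gains 6 by deviating.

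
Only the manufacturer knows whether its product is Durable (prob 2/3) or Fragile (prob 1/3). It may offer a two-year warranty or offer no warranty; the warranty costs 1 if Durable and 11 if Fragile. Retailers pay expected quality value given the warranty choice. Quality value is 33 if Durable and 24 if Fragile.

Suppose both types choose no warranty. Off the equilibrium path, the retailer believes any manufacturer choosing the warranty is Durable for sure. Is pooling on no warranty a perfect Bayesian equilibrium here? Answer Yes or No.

On path, the retailer holds the prior and pays 2/3·33 + 1/3·24 = 30. Off path (the warranty), believing Durable, it pays 33.
Durable: no warranty nets 30; the warranty nets 33 − 1 = 32. Durable would deviate.
Fragile: no warranty nets 30; the warranty nets 33 − 11 = 22. Fragile stays.
A type deviates, so pooling fails.

No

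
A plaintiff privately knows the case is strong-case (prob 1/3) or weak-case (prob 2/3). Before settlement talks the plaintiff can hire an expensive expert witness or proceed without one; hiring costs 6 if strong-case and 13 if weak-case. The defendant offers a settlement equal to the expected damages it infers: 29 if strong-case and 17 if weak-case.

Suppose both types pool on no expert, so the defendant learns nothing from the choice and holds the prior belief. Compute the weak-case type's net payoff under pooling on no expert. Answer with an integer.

Pooled settlement = 1/3·29 + 2/3·17 = 21.
weak-case pays no cost for no expert, so net payoff = 21.

21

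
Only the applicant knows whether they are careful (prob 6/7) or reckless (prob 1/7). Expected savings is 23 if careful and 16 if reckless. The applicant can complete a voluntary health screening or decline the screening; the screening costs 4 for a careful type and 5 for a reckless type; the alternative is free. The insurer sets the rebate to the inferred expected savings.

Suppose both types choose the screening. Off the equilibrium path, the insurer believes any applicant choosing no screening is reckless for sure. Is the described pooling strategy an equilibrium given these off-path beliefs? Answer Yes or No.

On path, the insurer holds the prior and pays 6/7·23 + 1/7·16 = 22. Off path (no screening), believing reckless, it pays 16.
careful: the screening nets 22 − 4 = 18; no screening nets 16. careful stays.
reckless: the screening nets 22 − 5 = 17; no screening nets 16. reckless stays.
No type deviates, so pooling is sustained.

Yes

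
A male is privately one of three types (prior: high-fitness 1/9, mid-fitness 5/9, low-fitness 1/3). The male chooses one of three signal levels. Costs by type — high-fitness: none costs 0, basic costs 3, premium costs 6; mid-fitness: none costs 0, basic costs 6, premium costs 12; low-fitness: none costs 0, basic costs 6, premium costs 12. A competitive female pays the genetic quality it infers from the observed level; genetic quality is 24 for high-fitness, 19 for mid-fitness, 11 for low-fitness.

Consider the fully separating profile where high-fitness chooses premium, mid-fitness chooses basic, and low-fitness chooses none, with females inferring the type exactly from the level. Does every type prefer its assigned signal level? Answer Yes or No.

No

Separating mating payoffs: premium → 24, basic → 19, none → 11.
high-fitness (assigned premium): none: 11 − 0 = 11; basic: 19 − 3 = 16; premium: 24 − 6 = 18. high-fitness stays.
mid-fitness (assigned basic): none: 11 − 0 = 11; basic: 19 − 6 = 13; premium: 24 − 12 = 12. mid-fitness stays.
low-fitness (assigned none): none: 11 − 0 = 11; basic: 19 − 6 = 13; premium: 24 − 12 = 12. low-fitness prefers basic.
At least one type deviates; the separating profile fails.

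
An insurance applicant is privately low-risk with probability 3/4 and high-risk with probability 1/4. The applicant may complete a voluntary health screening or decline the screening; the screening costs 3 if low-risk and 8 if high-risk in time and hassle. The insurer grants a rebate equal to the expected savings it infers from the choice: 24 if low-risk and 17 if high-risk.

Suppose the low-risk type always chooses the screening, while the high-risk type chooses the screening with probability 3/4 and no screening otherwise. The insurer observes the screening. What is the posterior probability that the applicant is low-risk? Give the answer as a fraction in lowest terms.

4/5

P(the screening) = (3/4)·1 + (1/4)·(3/4) = 15/16.
By Bayes' rule, P(low-risk | the screening) = (3/4) / (15/16) = 4/5.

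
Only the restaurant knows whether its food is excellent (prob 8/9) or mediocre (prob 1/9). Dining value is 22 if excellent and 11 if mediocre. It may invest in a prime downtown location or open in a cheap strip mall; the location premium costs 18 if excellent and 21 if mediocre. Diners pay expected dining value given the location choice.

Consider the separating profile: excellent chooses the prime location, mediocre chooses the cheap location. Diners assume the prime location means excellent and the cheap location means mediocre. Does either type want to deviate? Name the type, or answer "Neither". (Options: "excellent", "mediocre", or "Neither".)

The prime location pays 22; the cheap location pays 11.
excellent: assigned the prime location, nets 22 − 18 = 4; deviating to the cheap location nets 11.
mediocre: assigned the cheap location, nets 11; deviating to the prime location nets 22 − 21 = 1.
The excellent type gains 7 by deviating.

excellent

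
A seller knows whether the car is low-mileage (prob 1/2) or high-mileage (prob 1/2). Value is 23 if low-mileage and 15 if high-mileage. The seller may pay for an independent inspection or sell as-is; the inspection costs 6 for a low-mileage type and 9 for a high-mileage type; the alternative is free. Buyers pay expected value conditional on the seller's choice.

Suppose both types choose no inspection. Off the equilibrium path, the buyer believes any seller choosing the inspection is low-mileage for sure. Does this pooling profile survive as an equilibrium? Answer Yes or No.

Yes

On path, the buyer holds the prior and pays 1/2·23 + 1/2·15 = 19. Off path (the inspection), believing low-mileage, it pays 23.
low-mileage: no inspection nets 19; the inspection nets 23 − 6 = 17. low-mileage stays.
high-mileage: no inspection nets 19; the inspection nets 23 − 9 = 14. high-mileage stays.
No type deviates, so pooling is sustained.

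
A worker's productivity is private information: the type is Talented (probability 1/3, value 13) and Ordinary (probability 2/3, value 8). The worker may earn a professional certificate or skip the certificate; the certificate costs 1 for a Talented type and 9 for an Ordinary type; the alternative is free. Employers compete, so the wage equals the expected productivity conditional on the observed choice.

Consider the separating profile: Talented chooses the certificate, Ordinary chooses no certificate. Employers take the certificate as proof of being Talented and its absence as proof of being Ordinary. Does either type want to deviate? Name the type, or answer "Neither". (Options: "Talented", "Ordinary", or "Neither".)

The certificate pays 13; no certificate pays 8.
Talented: assigned the certificate, nets 13 − 1 = 12; deviating to no certificate nets 8.
Ordinary: assigned no certificate, nets 8; deviating to the certificate nets 13 − 9 = 4.
Both types strictly prefer their assigned action; no profitable deviation.

Neither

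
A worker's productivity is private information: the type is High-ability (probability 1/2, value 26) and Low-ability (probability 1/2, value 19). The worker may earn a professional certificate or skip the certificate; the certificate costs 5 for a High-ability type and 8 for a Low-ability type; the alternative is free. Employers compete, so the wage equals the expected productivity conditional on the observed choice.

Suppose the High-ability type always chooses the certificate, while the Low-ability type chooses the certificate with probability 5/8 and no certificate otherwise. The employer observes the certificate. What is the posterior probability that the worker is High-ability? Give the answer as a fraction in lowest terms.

8/13

P(the certificate) = (1/2)·1 + (1/2)·(5/8) = 13/16.
By Bayes' rule, P(High-ability | the certificate) = (1/2) / (13/16) = 8/13.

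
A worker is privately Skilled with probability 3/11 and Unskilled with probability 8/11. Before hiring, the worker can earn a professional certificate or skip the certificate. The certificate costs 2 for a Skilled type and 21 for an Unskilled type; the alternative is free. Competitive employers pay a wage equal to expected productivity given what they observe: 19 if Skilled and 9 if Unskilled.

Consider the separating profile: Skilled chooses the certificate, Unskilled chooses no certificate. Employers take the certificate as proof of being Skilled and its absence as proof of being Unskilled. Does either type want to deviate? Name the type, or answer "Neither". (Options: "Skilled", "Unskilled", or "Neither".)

The certificate pays 19; no certificate pays 9.
Skilled: assigned the certificate, nets 19 − 2 = 17; deviating to no certificate nets 9.
Unskilled: assigned no certificate, nets 9; deviating to the certificate nets 19 − 21 = -2.
Both types strictly prefer their assigned action; no profitable deviation.

Neither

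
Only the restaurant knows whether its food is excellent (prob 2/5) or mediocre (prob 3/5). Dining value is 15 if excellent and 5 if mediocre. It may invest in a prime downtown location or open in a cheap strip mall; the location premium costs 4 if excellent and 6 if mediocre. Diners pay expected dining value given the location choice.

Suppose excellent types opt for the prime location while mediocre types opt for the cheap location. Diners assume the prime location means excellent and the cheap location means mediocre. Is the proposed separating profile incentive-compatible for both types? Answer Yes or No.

Under these beliefs, the prime location earns price premium 15 and the cheap location earns price premium 5.
excellent: the prime location nets 15 − 4 = 11; the cheap location nets 5. excellent prefers the prime location.
mediocre: the prime location nets 15 − 6 = 9; the cheap location nets 5. mediocre would deviate to the prime location.
mediocre has a profitable deviation, so the profile is not an equilibrium.

No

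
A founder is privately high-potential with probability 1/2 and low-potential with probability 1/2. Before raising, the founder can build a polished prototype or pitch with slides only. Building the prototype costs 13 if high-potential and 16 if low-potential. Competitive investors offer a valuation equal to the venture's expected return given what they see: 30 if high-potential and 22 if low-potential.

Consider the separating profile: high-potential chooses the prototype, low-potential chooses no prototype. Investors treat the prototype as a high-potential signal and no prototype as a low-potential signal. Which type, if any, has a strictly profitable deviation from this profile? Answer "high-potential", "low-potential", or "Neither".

high-potential

The prototype pays 30; no prototype pays 22.
high-potential: assigned the prototype, nets 30 − 13 = 17; deviating to no prototype nets 22.
low-potential: assigned no prototype, nets 22; deviating to the prototype nets 30 − 16 = 14.
The high-potential type gains 5 by deviating.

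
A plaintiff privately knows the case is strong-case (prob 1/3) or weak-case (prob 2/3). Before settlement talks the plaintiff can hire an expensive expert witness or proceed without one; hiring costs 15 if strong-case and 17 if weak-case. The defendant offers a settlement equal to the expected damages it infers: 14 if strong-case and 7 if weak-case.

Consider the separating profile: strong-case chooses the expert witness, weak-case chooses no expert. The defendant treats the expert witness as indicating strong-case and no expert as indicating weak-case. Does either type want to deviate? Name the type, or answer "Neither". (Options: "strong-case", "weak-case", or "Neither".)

The expert witness pays 14; no expert pays 7.
strong-case: assigned the expert witness, nets 14 − 15 = -1; deviating to no expert nets 7.
weak-case: assigned no expert, nets 7; deviating to the expert witness nets 14 − 17 = -3.
The strong-case type gains 8 by deviating.

strong-case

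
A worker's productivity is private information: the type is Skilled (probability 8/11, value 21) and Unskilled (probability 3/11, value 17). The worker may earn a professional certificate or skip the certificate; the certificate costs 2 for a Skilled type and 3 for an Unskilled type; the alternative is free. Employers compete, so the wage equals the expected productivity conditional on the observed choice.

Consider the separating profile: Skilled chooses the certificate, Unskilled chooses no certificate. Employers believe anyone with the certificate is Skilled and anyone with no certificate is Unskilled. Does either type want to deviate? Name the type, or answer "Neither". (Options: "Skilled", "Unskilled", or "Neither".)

Unskilled

The certificate pays 21; no certificate pays 17.
Skilled: assigned the certificate, nets 21 − 2 = 19; deviating to no certificate nets 17.
Unskilled: assigned no certificate, nets 17; deviating to the certificate nets 21 − 3 = 18.
The Unskilled type gains 1 by deviating.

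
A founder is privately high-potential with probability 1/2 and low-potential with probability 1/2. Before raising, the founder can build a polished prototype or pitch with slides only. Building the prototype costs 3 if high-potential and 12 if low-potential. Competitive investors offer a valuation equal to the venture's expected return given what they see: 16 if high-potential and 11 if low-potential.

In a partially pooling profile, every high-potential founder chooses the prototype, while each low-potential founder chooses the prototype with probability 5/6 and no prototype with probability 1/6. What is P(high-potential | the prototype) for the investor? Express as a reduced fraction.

6/11

P(the prototype) = (1/2)·1 + (1/2)·(5/6) = 11/12.
By Bayes' rule, P(high-potential | the prototype) = (1/2) / (11/12) = 6/11.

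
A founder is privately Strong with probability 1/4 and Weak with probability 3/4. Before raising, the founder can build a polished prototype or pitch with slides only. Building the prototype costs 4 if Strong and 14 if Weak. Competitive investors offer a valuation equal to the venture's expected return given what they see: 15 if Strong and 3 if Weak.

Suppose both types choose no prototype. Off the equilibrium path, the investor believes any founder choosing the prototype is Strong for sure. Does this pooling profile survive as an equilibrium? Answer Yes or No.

No

On path, the investor holds the prior and pays 1/4·15 + 3/4·3 = 6. Off path (the prototype), believing Strong, it pays 15.
Strong: no prototype nets 6; the prototype nets 15 − 4 = 11. Strong would deviate.
Weak: no prototype nets 6; the prototype nets 15 − 14 = 1. Weak stays.
A type deviates, so pooling fails.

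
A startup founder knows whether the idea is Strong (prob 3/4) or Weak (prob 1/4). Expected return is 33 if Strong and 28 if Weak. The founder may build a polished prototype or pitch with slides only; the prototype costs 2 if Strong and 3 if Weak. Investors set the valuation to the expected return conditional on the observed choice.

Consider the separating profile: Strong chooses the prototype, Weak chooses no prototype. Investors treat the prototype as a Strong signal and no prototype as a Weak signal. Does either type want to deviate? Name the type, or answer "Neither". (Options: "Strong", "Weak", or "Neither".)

Weak

The prototype pays 33; no prototype pays 28.
Strong: assigned the prototype, nets 33 − 2 = 31; deviating to no prototype nets 28.
Weak: assigned no prototype, nets 28; deviating to the prototype nets 33 − 3 = 30.
The Weak type gains 2 by deviating.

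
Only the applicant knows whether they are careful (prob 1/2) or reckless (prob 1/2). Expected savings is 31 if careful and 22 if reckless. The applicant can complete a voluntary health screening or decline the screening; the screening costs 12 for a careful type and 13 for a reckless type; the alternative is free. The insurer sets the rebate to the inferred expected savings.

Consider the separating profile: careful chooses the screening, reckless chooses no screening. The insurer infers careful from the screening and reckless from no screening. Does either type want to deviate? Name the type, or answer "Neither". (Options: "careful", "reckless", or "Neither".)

The screening pays 31; no screening pays 22.
careful: assigned the screening, nets 31 − 12 = 19; deviating to no screening nets 22.
reckless: assigned no screening, nets 22; deviating to the screening nets 31 − 13 = 18.
The careful type gains 3 by deviating.

careful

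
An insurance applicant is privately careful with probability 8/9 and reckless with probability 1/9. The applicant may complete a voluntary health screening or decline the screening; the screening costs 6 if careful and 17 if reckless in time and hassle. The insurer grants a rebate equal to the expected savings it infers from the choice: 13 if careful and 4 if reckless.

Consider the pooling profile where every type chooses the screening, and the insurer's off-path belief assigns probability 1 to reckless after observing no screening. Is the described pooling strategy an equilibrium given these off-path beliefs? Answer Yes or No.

No

On path, the insurer holds the prior and pays 8/9·13 + 1/9·4 = 12. Off path (no screening), believing reckless, it pays 4.
careful: the screening nets 12 − 6 = 6; no screening nets 4. careful stays.
reckless: the screening nets 12 − 17 = -5; no screening nets 4. reckless would deviate.
A type deviates, so pooling fails.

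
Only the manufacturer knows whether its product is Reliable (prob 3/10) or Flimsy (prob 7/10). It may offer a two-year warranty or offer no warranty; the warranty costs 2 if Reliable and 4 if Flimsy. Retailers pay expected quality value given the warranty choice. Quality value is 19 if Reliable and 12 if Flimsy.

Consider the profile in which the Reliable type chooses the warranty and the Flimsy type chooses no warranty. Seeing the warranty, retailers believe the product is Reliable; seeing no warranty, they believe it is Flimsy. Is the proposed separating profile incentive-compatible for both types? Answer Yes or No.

No

Under these beliefs, the warranty earns price 19 and no warranty earns price 12.
Reliable: the warranty nets 19 − 2 = 17; no warranty nets 12. Reliable prefers the warranty.
Flimsy: the warranty nets 19 − 4 = 15; no warranty nets 12. Flimsy would deviate to the warranty.
Flimsy has a profitable deviation, so the profile is not an equilibrium.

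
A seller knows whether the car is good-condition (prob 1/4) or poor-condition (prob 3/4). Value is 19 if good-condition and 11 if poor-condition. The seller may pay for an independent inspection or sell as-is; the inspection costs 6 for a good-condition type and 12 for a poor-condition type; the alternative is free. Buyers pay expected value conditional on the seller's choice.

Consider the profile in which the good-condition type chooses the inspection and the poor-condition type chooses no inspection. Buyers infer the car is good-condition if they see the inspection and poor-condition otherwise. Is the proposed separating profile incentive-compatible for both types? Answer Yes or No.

Yes

Under these beliefs, the inspection earns price 19 and no inspection earns price 11.
good-condition: the inspection nets 19 − 6 = 13; no inspection nets 11. good-condition prefers the inspection.
poor-condition: the inspection nets 19 − 12 = 7; no inspection nets 11. poor-condition prefers no inspection.
Neither type deviates, so the separating profile is an equilibrium.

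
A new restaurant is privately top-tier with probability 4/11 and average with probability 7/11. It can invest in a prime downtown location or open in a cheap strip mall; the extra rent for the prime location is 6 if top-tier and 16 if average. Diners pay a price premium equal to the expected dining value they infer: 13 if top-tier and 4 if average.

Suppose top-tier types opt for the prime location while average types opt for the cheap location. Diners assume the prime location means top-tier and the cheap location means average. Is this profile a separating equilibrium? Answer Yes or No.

Yes

Under these beliefs, the prime location earns price premium 13 and the cheap location earns price premium 4.
top-tier: the prime location nets 13 − 6 = 7; the cheap location nets 4. top-tier prefers the prime location.
average: the prime location nets 13 − 16 = -3; the cheap location nets 4. average prefers the cheap location.
Neither type deviates, so the separating profile is an equilibrium.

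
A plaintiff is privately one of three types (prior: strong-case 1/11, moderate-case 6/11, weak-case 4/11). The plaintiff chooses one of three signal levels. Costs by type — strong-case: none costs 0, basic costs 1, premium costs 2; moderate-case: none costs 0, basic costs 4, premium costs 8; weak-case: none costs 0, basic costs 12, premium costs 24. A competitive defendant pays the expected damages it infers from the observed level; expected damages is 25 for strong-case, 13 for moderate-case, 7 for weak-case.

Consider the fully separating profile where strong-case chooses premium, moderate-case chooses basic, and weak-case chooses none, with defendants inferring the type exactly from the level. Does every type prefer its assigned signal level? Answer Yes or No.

No

Separating settlements: premium → 25, basic → 13, none → 7.
strong-case (assigned premium): none: 7 − 0 = 7; basic: 13 − 1 = 12; premium: 25 − 2 = 23. strong-case stays.
moderate-case (assigned basic): none: 7 − 0 = 7; basic: 13 − 4 = 9; premium: 25 − 8 = 17. moderate-case prefers premium.
weak-case (assigned none): none: 7 − 0 = 7; basic: 13 − 12 = 1; premium: 25 − 24 = 1. weak-case stays.
At least one type deviates; the separating profile fails.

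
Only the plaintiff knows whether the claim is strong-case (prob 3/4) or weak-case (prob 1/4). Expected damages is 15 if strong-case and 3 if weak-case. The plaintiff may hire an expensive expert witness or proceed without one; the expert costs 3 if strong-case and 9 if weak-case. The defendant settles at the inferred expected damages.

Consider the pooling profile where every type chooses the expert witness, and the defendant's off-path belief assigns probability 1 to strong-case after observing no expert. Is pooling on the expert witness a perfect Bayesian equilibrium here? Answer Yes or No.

On path, the defendant holds the prior and pays 3/4·15 + 1/4·3 = 12. Off path (no expert), believing strong-case, it pays 15.
strong-case: the expert witness nets 12 − 3 = 9; no expert nets 15. strong-case would deviate.
weak-case: the expert witness nets 12 − 9 = 3; no expert nets 15. weak-case would deviate.
A type deviates, so pooling fails.

No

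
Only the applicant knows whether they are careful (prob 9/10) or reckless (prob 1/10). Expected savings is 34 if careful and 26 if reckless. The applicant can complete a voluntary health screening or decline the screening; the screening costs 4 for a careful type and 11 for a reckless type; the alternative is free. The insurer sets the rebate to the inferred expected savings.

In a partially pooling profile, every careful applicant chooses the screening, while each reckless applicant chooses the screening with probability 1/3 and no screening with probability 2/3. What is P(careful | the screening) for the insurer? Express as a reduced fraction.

27/28

P(the screening) = (9/10)·1 + (1/10)·(1/3) = 14/15.
By Bayes' rule, P(careful | the screening) = (9/10) / (14/15) = 27/28.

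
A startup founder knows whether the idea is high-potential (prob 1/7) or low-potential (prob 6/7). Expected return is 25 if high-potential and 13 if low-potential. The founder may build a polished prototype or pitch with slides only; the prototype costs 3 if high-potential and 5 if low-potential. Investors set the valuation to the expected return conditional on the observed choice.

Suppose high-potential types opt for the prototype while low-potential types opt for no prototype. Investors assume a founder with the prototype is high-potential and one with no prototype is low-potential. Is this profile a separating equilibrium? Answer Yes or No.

Under these beliefs, the prototype earns valuation 25 and no prototype earns valuation 13.
high-potential: the prototype nets 25 − 3 = 22; no prototype nets 13. high-potential prefers the prototype.
low-potential: the prototype nets 25 − 5 = 20; no prototype nets 13. low-potential would deviate to the prototype.
low-potential has a profitable deviation, so the profile is not an equilibrium.

No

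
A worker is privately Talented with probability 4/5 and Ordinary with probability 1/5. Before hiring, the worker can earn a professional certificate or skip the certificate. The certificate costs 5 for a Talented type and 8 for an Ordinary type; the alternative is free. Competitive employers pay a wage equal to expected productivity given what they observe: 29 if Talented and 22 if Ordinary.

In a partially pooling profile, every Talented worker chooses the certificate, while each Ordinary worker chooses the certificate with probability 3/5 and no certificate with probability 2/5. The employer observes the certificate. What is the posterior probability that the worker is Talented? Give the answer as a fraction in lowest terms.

20/23

P(the certificate) = (4/5)·1 + (1/5)·(3/5) = 23/25.
By Bayes' rule, P(Talented | the certificate) = (4/5) / (23/25) = 20/23.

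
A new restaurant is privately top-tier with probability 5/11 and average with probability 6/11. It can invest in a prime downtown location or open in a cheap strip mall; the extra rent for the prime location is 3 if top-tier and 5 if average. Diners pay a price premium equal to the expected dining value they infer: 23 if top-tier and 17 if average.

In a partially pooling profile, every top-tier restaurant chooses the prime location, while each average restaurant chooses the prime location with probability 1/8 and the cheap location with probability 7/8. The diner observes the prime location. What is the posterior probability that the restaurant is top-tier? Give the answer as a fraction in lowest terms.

20/23

P(the prime location) = (5/11)·1 + (6/11)·(1/8) = 23/44.
By Bayes' rule, P(top-tier | the prime location) = (5/11) / (23/44) = 20/23.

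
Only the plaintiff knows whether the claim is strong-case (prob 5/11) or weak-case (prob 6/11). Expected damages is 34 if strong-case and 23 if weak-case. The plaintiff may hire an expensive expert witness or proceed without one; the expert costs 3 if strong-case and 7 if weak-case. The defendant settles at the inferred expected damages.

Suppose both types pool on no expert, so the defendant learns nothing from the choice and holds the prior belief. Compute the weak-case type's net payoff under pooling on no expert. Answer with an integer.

Pooled settlement = 5/11·34 + 6/11·23 = 28.
weak-case pays no cost for no expert, so net payoff = 28.

28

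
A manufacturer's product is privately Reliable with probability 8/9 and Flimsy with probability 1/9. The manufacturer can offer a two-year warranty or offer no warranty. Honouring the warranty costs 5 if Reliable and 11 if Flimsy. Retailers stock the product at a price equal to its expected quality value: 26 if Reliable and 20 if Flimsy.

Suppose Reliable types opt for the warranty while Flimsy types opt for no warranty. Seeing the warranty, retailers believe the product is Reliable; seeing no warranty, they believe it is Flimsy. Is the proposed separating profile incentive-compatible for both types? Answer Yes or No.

Yes

Under these beliefs, the warranty earns price 26 and no warranty earns price 20.
Reliable: the warranty nets 26 − 5 = 21; no warranty nets 20. Reliable prefers the warranty.
Flimsy: the warranty nets 26 − 11 = 15; no warranty nets 20. Flimsy prefers no warranty.
Neither type deviates, so the separating profile is an equilibrium.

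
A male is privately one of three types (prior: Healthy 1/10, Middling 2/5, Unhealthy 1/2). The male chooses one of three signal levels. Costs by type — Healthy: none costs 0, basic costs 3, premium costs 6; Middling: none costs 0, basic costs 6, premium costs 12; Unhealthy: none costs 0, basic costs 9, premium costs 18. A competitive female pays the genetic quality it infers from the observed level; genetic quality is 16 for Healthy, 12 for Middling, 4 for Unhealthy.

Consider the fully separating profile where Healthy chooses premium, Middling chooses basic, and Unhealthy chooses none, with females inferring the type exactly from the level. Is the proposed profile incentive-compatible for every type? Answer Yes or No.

Separating mating payoffs: premium → 16, basic → 12, none → 4.
Healthy (assigned premium): none: 4 − 0 = 4; basic: 12 − 3 = 9; premium: 16 − 6 = 10. Healthy stays.
Middling (assigned basic): none: 4 − 0 = 4; basic: 12 − 6 = 6; premium: 16 − 12 = 4. Middling stays.
Unhealthy (assigned none): none: 4 − 0 = 4; basic: 12 − 9 = 3; premium: 16 − 18 = -2. Unhealthy stays.
Every type prefers its assigned level; separation holds.

Yes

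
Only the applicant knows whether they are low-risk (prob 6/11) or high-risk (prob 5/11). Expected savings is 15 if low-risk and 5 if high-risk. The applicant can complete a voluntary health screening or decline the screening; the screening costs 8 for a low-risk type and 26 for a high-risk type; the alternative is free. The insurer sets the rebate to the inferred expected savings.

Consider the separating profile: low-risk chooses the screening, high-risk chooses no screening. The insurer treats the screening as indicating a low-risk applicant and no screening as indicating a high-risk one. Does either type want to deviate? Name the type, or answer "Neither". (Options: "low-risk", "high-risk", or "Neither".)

Neither

The screening pays 15; no screening pays 5.
low-risk: assigned the screening, nets 15 − 8 = 7; deviating to no screening nets 5.
high-risk: assigned no screening, nets 5; deviating to the screening nets 15 − 26 = -11.
Both types strictly prefer their assigned action; no profitable deviation.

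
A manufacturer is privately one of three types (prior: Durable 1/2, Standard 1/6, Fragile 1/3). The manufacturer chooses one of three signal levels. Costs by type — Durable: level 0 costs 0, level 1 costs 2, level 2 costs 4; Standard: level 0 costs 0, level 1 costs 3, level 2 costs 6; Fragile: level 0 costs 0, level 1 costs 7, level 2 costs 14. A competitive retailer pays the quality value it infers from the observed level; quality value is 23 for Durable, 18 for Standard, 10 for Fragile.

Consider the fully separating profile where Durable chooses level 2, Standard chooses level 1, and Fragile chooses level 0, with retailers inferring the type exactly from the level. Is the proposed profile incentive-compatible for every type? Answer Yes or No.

Separating prices: level 2 → 23, level 1 → 18, level 0 → 10.
Durable (assigned level 2): level 0: 10 − 0 = 10; level 1: 18 − 2 = 16; level 2: 23 − 4 = 19. Durable stays.
Standard (assigned level 1): level 0: 10 − 0 = 10; level 1: 18 − 3 = 15; level 2: 23 − 6 = 17. Standard prefers level 2.
Fragile (assigned level 0): level 0: 10 − 0 = 10; level 1: 18 − 7 = 11; level 2: 23 − 14 = 9. Fragile prefers level 1.
At least one type deviates; the separating profile fails.

No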